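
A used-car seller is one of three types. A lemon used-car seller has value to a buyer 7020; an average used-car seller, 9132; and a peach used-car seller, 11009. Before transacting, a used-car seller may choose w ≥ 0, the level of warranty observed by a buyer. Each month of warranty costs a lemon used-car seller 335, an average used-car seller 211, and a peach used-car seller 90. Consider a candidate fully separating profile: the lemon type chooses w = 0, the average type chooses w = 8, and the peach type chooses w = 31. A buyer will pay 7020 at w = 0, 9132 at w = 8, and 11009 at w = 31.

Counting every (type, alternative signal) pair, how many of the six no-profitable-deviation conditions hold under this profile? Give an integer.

5

Peach (own payoff 11009 − 90×31 = 8219): to w=0 gives 7020 → no gain ✓; to w=8 gives 9132 − 90×8 = 8412 → profitable ✗.
Average (own payoff 9132 − 211×8 = 7444): to w=0 gives 7020 → no gain ✓; to w=31 gives 11009 − 211×31 = 4468 → no gain ✓.
Lemon (own payoff 7020): to w=8 gives 9132 − 335×8 = 6452 → no gain ✓; to w=31 gives 11009 − 335×31 = 624 → no gain ✓.
5 of the 6 constraints hold; not an equilibrium.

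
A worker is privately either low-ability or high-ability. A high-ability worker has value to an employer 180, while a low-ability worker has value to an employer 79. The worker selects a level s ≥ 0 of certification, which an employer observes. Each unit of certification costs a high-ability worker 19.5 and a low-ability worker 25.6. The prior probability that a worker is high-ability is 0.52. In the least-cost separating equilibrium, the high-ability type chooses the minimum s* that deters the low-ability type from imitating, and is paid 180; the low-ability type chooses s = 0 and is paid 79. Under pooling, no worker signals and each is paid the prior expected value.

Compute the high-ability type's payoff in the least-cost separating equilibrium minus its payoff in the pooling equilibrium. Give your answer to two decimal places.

Least-cost separating signal: s* solves 79 = 180 − 25.6·s*, so s* = (180 − 79)/25.6 ≈ 3.9453.
High-ability type's separating payoff: 180 − 19.5 × s* = 180 − 19.5 × (180 − 79)/25.6 = 180 − 1969.5/25.6 ≈ 103.0664.
Pooling payoff: 0.52 × 180 + 0.48 × 79 = 131.52.
Difference: 103.0664 − 131.52 = -28.4536, i.e. -28.45 to two decimal places.
The high-ability type would prefer the pooling outcome.

-28.45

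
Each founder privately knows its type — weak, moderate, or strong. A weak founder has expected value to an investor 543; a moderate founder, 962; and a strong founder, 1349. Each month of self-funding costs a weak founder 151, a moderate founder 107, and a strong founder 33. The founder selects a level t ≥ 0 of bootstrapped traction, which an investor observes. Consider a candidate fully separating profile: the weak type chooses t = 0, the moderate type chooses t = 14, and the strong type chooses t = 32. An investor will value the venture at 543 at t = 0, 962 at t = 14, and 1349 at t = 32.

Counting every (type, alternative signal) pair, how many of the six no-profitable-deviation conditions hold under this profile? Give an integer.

3

Weak (own payoff 543): to t=14 gives 962 − 151×14 = -1152 → no gain ✓; to t=32 gives 1349 − 151×32 = -3483 → no gain ✓.
Strong (own payoff 1349 − 33×32 = 293): to t=0 gives 543 → profitable ✗; to t=14 gives 962 − 33×14 = 500 → profitable ✗.
Moderate (own payoff 962 − 107×14 = -536): to t=0 gives 543 → profitable ✗; to t=32 gives 1349 − 107×32 = -2075 → no gain ✓.
3 of the 6 constraints hold; not an equilibrium.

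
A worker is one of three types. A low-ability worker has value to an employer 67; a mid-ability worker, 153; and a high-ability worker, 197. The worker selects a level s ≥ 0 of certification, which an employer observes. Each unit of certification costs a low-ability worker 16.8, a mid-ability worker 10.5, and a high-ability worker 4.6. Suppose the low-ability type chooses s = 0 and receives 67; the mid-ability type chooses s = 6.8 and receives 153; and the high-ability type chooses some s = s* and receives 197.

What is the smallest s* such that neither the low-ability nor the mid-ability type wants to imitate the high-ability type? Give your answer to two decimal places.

10.99

Mid-ability type (on-path payoff 153 − 10.5×6.8 = 81.6) won't mimic when 81.6 ≥ 197 − 10.5·s*, i.e. s* ≥ 10.99.
Low-ability type (on-path payoff 67) won't mimic when 67 ≥ 197 − 16.8·s*, i.e. s* ≥ 7.74.
Both must hold, so s* = max(7.74, 10.99) = 10.99. The mid-ability type's constraint binds.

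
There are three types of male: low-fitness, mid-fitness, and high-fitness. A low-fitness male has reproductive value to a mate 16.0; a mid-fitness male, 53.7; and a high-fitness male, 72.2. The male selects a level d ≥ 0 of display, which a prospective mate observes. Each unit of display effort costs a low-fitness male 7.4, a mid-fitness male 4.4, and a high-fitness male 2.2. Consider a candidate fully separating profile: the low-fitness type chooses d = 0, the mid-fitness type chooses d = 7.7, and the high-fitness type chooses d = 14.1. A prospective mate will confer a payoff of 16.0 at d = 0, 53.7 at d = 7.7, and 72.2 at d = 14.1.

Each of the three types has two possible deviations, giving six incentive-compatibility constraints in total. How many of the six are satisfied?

6

Low-fitness (own payoff 16.0): to d=7.7 gives 53.7 − 7.4×7.7 = -3.28 → no gain ✓; to d=14.1 gives 72.2 − 7.4×14.1 = -32.14 → no gain ✓.
Mid-fitness (own payoff 53.7 − 4.4×7.7 = 19.82): to d=0 gives 16.0 → no gain ✓; to d=14.1 gives 72.2 − 4.4×14.1 = 10.16 → no gain ✓.
High-fitness (own payoff 72.2 − 2.2×14.1 = 41.18): to d=0 gives 16.0 → no gain ✓; to d=7.7 gives 53.7 − 2.2×7.7 = 36.76 → no gain ✓.
6 of the 6 constraints hold; this profile is a separating equilibrium.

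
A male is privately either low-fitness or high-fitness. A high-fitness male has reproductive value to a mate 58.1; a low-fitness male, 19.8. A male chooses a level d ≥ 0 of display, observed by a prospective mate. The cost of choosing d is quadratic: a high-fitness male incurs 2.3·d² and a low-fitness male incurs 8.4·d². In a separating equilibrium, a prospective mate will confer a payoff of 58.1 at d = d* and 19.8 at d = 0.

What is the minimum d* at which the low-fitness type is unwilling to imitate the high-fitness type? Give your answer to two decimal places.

2.14

The low-fitness type at d = 0 receives 19.8; imitating at d* yields 58.1 − 8.4·d*².
Indifference: 19.8 = 58.1 − 8.4·d*², so d*² = (58.1 − 19.8) / 8.4 ≈ 4.5595.
d* = √4.5595 ≈ 2.14.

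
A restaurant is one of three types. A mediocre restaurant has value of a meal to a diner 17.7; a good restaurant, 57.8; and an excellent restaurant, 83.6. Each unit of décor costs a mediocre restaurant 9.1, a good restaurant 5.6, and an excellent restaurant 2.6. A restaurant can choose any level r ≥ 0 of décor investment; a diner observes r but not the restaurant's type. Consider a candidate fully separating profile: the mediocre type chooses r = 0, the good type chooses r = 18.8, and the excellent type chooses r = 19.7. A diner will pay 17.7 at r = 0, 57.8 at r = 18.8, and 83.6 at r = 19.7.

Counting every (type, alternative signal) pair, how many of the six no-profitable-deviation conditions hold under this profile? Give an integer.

Mediocre (own payoff 17.7): to r=18.8 gives 57.8 − 9.1×18.8 = -113.28 → no gain ✓; to r=19.7 gives 83.6 − 9.1×19.7 = -95.67 → no gain ✓.
Excellent (own payoff 83.6 − 2.6×19.7 = 32.38): to r=0 gives 17.7 → no gain ✓; to r=18.8 gives 57.8 − 2.6×18.8 = 8.92 → no gain ✓.
Good (own payoff 57.8 − 5.6×18.8 = -47.48): to r=0 gives 17.7 → profitable ✗; to r=19.7 gives 83.6 − 5.6×19.7 = -26.72 → profitable ✗.
4 of the 6 constraints hold; not an equilibrium.

4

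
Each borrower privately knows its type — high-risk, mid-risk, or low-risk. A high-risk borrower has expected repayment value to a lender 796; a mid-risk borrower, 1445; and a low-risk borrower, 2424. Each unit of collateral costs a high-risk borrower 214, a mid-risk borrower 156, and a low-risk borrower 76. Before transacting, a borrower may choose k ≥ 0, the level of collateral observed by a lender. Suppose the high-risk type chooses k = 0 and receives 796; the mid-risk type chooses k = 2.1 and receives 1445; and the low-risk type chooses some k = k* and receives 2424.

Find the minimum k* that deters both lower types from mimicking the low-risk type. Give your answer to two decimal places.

High-risk type (on-path payoff 796) won't mimic when 796 ≥ 2424 − 214·k*, i.e. k* ≥ 7.61.
Mid-risk type (on-path payoff 1445 − 156×2.1 = 1117.4) won't mimic when 1117.4 ≥ 2424 − 156·k*, i.e. k* ≥ 8.38.
Both must hold, so k* = max(7.61, 8.38) = 8.38. The mid-risk type's constraint binds.

8.38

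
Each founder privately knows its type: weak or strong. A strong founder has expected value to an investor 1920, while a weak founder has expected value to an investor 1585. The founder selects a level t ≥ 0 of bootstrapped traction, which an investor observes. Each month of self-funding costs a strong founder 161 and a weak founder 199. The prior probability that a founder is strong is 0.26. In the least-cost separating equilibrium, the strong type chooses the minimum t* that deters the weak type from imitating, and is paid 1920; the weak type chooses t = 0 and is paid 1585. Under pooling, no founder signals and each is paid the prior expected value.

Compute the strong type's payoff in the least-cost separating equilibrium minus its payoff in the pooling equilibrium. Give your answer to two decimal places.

-23.13

Least-cost separating signal: t* solves 1585 = 1920 − 199·t*, so t* = (1920 − 1585)/199 ≈ 1.6834.
Strong type's separating payoff: 1920 − 161 × t* = 1920 − 161 × (1920 − 1585)/199 = 1920 − 53935/199 ≈ 1648.9698.
Pooling payoff: 0.26 × 1920 + 0.74 × 1585 = 1672.1.
Difference: 1648.9698 − 1672.1 = -23.1302, i.e. -23.13 to two decimal places.
The strong type would prefer the pooling outcome.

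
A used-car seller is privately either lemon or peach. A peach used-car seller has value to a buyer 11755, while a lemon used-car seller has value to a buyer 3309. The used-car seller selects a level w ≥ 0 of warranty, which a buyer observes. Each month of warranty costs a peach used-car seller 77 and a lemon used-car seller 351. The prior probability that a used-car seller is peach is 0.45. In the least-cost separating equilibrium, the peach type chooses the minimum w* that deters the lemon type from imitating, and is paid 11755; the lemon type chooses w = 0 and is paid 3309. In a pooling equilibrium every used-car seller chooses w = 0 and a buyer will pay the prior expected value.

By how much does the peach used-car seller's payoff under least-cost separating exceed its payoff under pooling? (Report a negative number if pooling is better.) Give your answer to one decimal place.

Least-cost separating signal: w* solves 3309 = 11755 − 351·w*, so w* = (11755 − 3309)/351 ≈ 24.0627.
Peach type's separating payoff: 11755 − 77 × w* = 11755 − 77 × (11755 − 3309)/351 = 11755 − 650342/351 ≈ 9902.174.
Pooling payoff: 0.45 × 11755 + 0.55 × 3309 = 7109.7.
Difference: 9902.174 − 7109.7 = 2792.474, i.e. 2792.5 to one decimal place.
The peach type prefers to separate.

2792.5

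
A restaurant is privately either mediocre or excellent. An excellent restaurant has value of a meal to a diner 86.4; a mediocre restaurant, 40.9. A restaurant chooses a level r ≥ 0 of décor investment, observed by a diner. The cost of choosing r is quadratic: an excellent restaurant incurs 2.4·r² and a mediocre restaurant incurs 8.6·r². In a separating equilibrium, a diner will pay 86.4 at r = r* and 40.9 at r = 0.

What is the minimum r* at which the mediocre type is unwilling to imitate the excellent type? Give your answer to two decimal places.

The mediocre type at r = 0 receives 40.9; imitating at r* yields 86.4 − 8.6·r*².
Indifference: 40.9 = 86.4 − 8.6·r*², so r*² = (86.4 − 40.9) / 8.6 ≈ 5.2907.
r* = √5.2907 ≈ 2.30.

2.30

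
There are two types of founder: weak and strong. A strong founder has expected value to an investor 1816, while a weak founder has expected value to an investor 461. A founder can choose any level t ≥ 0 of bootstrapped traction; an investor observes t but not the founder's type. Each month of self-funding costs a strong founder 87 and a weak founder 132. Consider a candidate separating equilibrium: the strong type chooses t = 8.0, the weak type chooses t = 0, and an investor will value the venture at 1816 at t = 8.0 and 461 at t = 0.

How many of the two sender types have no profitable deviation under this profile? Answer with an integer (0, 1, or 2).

Strong type: signal → 1816 − 87 × 8.0 = 1120; deviate to 0 → 461. IC holds (1120 ≥ 461).
Weak type: stay at 0 → 461; mimic → 1816 − 132 × 8.0 = 760. IC fails (461 < 760).
1 of 2 constraints hold, so this profile is not an equilibrium.

1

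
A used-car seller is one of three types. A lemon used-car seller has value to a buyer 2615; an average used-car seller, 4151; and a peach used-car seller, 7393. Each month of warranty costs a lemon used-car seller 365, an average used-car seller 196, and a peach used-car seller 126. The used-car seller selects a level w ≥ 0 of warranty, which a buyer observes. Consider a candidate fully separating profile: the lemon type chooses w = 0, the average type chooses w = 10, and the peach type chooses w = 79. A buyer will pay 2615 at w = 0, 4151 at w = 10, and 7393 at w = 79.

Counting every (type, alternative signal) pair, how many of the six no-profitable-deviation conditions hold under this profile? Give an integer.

3

Peach (own payoff 7393 − 126×79 = -2561): to w=0 gives 2615 → profitable ✗; to w=10 gives 4151 − 126×10 = 2891 → profitable ✗.
Average (own payoff 4151 − 196×10 = 2191): to w=0 gives 2615 → profitable ✗; to w=79 gives 7393 − 196×79 = -8091 → no gain ✓.
Lemon (own payoff 2615): to w=10 gives 4151 − 365×10 = 501 → no gain ✓; to w=79 gives 7393 − 365×79 = -21442 → no gain ✓.
3 of the 6 constraints hold; not an equilibrium.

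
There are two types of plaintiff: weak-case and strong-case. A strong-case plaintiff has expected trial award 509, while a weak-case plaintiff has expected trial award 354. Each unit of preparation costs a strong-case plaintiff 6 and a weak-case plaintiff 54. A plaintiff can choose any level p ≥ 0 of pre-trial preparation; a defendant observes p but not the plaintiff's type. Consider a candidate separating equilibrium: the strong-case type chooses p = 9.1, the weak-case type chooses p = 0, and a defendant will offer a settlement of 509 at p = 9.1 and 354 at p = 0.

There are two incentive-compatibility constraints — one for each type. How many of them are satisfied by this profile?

2

Strong-case type: signal → 509 − 6 × 9.1 = 454.4; deviate to 0 → 354. IC holds (454.4 ≥ 354).
Weak-case type: stay at 0 → 354; mimic → 509 − 54 × 9.1 = 17.6. IC holds (354 ≥ 17.6).
2 of 2 constraints hold, so this is a separating equilibrium.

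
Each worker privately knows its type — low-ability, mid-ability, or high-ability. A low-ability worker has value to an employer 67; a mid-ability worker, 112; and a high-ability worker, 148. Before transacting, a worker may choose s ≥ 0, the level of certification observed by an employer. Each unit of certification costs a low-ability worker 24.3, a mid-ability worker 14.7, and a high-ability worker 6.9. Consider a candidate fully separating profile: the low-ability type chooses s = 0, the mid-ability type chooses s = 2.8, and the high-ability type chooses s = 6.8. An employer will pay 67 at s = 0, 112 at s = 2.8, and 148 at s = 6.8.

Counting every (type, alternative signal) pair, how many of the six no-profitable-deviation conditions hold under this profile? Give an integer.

Mid-ability (own payoff 112 − 14.7×2.8 = 70.84): to s=0 gives 67 → no gain ✓; to s=6.8 gives 148 − 14.7×6.8 = 48.04 → no gain ✓.
Low-ability (own payoff 67): to s=2.8 gives 112 − 24.3×2.8 = 43.96 → no gain ✓; to s=6.8 gives 148 − 24.3×6.8 = -17.24 → no gain ✓.
High-ability (own payoff 148 − 6.9×6.8 = 101.08): to s=0 gives 67 → no gain ✓; to s=2.8 gives 112 − 6.9×2.8 = 92.68 → no gain ✓.
6 of the 6 constraints hold; this profile is a separating equilibrium.

6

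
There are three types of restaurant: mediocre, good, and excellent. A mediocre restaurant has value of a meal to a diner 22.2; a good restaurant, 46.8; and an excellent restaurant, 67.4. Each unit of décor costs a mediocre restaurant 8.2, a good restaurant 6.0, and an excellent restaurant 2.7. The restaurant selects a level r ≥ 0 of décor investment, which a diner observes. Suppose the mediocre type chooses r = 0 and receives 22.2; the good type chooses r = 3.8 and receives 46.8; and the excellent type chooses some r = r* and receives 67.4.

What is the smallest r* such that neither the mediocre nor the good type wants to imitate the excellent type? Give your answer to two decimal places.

Good type (on-path payoff 46.8 − 6.0×3.8 = 24) won't mimic when 24 ≥ 67.4 − 6.0·r*, i.e. r* ≥ 7.23.
Mediocre type (on-path payoff 22.2) won't mimic when 22.2 ≥ 67.4 − 8.2·r*, i.e. r* ≥ 5.51.
Both must hold, so r* = max(5.51, 7.23) = 7.23. The good type's constraint binds.

7.23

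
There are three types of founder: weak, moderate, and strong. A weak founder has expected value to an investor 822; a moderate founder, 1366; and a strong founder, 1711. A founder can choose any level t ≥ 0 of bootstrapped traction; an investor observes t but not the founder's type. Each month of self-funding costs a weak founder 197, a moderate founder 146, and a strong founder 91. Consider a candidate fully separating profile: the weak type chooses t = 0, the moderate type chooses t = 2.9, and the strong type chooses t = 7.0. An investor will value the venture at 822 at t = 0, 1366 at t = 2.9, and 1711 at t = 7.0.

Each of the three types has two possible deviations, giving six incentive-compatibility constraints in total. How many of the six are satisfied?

Strong (own payoff 1711 − 91×7.0 = 1074): to t=0 gives 822 → no gain ✓; to t=2.9 gives 1366 − 91×2.9 = 1102.1 → profitable ✗.
Weak (own payoff 822): to t=2.9 gives 1366 − 197×2.9 = 794.7 → no gain ✓; to t=7.0 gives 1711 − 197×7.0 = 332 → no gain ✓.
Moderate (own payoff 1366 − 146×2.9 = 942.6): to t=0 gives 822 → no gain ✓; to t=7.0 gives 1711 − 146×7.0 = 689 → no gain ✓.
5 of the 6 constraints hold; not an equilibrium.

5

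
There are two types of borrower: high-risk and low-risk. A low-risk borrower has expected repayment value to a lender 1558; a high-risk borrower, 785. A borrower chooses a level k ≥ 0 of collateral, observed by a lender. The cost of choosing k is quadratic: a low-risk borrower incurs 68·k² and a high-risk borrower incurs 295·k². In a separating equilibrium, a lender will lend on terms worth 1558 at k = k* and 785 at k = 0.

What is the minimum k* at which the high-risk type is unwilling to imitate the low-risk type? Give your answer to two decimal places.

1.62

The high-risk type at k = 0 receives 785; imitating at k* yields 1558 − 295·k*².
Indifference: 785 = 1558 − 295·k*², so k*² = (1558 − 785) / 295 ≈ 2.6203.
k* = √2.6203 ≈ 1.62.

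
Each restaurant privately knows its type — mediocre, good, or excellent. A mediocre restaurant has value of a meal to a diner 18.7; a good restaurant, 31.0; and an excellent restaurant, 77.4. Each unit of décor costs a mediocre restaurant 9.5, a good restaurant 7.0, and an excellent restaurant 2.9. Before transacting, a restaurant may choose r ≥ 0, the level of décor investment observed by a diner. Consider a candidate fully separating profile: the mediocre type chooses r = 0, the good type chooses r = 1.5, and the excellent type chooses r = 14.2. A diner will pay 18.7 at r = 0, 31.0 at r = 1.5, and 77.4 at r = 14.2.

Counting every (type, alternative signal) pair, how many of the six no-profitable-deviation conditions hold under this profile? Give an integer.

6

Excellent (own payoff 77.4 − 2.9×14.2 = 36.22): to r=0 gives 18.7 → no gain ✓; to r=1.5 gives 31.0 − 2.9×1.5 = 26.65 → no gain ✓.
Mediocre (own payoff 18.7): to r=1.5 gives 31.0 − 9.5×1.5 = 16.75 → no gain ✓; to r=14.2 gives 77.4 − 9.5×14.2 = -57.5 → no gain ✓.
Good (own payoff 31.0 − 7.0×1.5 = 20.5): to r=0 gives 18.7 → no gain ✓; to r=14.2 gives 77.4 − 7.0×14.2 = -22 → no gain ✓.
6 of the 6 constraints hold; this profile is a separating equilibrium.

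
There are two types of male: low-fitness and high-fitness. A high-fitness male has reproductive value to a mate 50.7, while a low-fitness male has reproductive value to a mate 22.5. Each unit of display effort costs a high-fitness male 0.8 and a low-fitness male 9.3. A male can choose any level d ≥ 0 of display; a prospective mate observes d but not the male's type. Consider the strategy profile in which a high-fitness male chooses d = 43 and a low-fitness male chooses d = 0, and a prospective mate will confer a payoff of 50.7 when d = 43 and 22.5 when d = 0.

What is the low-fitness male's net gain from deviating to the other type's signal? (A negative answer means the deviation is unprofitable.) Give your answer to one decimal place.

-371.7

Playing d = 0 the low-fitness male receives 22.5.
Deviating to d = 43 brings payment 50.7 at cost 9.3 × 43 = 399.9, netting -349.2.
Gain from deviating: -349.2 − 22.5 = -371.7.
The gain is negative, so the low-fitness type's incentive-compatibility constraint is satisfied.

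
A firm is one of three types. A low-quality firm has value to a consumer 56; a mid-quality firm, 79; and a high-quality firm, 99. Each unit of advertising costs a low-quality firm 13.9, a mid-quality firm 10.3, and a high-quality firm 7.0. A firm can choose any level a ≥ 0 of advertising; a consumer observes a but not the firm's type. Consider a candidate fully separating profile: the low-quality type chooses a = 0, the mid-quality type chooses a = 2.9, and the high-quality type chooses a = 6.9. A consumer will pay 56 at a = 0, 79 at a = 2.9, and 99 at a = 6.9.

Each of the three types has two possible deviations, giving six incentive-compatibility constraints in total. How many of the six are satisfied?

Low-quality (own payoff 56): to a=2.9 gives 79 − 13.9×2.9 = 38.69 → no gain ✓; to a=6.9 gives 99 − 13.9×6.9 = 3.09 → no gain ✓.
Mid-quality (own payoff 79 − 10.3×2.9 = 49.13): to a=0 gives 56 → profitable ✗; to a=6.9 gives 99 − 10.3×6.9 = 27.93 → no gain ✓.
High-quality (own payoff 99 − 7.0×6.9 = 50.7): to a=0 gives 56 → profitable ✗; to a=2.9 gives 79 − 7.0×2.9 = 58.7 → profitable ✗.
3 of the 6 constraints hold; not an equilibrium.

3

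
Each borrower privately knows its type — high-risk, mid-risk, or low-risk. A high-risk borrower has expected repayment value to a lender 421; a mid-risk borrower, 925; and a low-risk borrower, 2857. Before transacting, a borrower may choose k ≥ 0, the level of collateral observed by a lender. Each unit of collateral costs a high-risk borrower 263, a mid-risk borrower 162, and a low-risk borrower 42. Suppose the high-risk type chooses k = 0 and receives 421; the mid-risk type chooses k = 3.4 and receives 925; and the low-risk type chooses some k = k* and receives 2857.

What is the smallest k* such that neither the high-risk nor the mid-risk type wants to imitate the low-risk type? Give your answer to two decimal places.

Mid-risk type (on-path payoff 925 − 162×3.4 = 374.2) won't mimic when 374.2 ≥ 2857 − 162·k*, i.e. k* ≥ 15.33.
High-risk type (on-path payoff 421) won't mimic when 421 ≥ 2857 − 263·k*, i.e. k* ≥ 9.26.
Both must hold, so k* = max(9.26, 15.33) = 15.33. The mid-risk type's constraint binds.

15.33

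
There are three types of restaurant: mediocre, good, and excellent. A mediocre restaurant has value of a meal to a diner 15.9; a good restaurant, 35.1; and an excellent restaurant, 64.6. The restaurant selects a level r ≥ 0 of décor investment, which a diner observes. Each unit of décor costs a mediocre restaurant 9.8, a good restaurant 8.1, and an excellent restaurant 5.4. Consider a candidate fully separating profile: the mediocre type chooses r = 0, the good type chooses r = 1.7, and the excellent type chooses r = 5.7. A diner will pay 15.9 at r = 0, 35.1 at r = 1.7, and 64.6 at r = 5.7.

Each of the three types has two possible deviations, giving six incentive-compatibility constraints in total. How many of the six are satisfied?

Good (own payoff 35.1 − 8.1×1.7 = 21.33): to r=0 gives 15.9 → no gain ✓; to r=5.7 gives 64.6 − 8.1×5.7 = 18.43 → no gain ✓.
Mediocre (own payoff 15.9): to r=1.7 gives 35.1 − 9.8×1.7 = 18.44 → profitable ✗; to r=5.7 gives 64.6 − 9.8×5.7 = 8.74 → no gain ✓.
Excellent (own payoff 64.6 − 5.4×5.7 = 33.82): to r=0 gives 15.9 → no gain ✓; to r=1.7 gives 35.1 − 5.4×1.7 = 25.92 → no gain ✓.
5 of the 6 constraints hold; not an equilibrium.

5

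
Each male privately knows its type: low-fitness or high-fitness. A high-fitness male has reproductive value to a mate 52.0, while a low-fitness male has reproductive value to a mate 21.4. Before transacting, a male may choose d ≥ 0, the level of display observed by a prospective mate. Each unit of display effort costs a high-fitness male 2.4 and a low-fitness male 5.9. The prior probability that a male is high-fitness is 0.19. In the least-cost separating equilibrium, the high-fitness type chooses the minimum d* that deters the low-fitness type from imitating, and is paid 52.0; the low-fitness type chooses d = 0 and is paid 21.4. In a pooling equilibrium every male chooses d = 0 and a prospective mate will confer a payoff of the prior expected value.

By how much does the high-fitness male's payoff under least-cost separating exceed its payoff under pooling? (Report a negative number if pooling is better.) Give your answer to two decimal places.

12.34

Least-cost separating signal: d* solves 21.4 = 52.0 − 5.9·d*, so d* = (52.0 − 21.4)/5.9 ≈ 5.1864.
High-fitness type's separating payoff: 52.0 − 2.4 × d* = 52.0 − 2.4 × (52.0 − 21.4)/5.9 = 52.0 − 73.44/5.9 ≈ 39.5525.
Pooling payoff: 0.19 × 52.0 + 0.81 × 21.4 = 27.214.
Difference: 39.5525 − 27.214 = 12.3385, i.e. 12.34 to two decimal places.
The high-fitness type prefers to separate.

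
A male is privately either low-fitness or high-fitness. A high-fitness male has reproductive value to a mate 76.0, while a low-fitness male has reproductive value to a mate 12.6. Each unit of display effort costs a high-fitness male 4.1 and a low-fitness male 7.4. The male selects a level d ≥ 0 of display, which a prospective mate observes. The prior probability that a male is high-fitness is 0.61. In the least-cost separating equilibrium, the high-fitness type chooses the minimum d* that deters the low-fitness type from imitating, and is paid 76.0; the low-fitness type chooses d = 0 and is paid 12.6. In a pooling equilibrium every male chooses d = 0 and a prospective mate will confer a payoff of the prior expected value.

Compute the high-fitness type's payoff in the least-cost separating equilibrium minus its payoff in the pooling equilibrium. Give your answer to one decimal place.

-10.4

Least-cost separating signal: d* solves 12.6 = 76.0 − 7.4·d*, so d* = (76.0 − 12.6)/7.4 ≈ 8.5676.
High-fitness type's separating payoff: 76.0 − 4.1 × d* = 76.0 − 4.1 × (76.0 − 12.6)/7.4 = 76.0 − 259.94/7.4 ≈ 40.873.
Pooling payoff: 0.61 × 76.0 + 0.39 × 12.6 = 51.274.
Difference: 40.873 − 51.274 = -10.401, i.e. -10.4 to one decimal place.
The high-fitness type would prefer the pooling outcome.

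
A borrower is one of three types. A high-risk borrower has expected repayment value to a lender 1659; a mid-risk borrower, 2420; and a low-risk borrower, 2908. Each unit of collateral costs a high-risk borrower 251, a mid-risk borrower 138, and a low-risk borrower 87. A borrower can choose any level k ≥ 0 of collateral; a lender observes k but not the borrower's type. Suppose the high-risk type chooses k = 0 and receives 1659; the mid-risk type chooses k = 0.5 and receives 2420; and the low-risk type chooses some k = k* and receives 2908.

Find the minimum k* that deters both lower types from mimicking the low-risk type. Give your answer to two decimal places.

4.98

High-risk type (on-path payoff 1659) won't mimic when 1659 ≥ 2908 − 251·k*, i.e. k* ≥ 4.98.
Mid-risk type (on-path payoff 2420 − 138×0.5 = 2351) won't mimic when 2351 ≥ 2908 − 138·k*, i.e. k* ≥ 4.04.
Both must hold, so k* = max(4.98, 4.04) = 4.98. The high-risk type's constraint binds.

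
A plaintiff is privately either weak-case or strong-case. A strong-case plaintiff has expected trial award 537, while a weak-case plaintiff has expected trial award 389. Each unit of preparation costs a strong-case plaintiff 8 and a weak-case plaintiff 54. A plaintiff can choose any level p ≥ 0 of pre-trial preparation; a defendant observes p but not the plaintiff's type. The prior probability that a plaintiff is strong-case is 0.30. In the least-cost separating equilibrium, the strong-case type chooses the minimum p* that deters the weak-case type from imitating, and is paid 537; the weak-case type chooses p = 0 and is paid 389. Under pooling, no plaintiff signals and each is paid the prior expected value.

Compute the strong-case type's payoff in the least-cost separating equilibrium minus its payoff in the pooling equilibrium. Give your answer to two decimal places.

81.67

Least-cost separating signal: p* solves 389 = 537 − 54·p*, so p* = (537 − 389)/54 ≈ 2.7407.
Strong-case type's separating payoff: 537 − 8 × p* = 537 − 8 × (537 − 389)/54 = 537 − 1184/54 ≈ 515.0741.
Pooling payoff: 0.30 × 537 + 0.70 × 389 = 433.4.
Difference: 515.0741 − 433.4 = 81.6741, i.e. 81.67 to two decimal places.
The strong-case type prefers to separate.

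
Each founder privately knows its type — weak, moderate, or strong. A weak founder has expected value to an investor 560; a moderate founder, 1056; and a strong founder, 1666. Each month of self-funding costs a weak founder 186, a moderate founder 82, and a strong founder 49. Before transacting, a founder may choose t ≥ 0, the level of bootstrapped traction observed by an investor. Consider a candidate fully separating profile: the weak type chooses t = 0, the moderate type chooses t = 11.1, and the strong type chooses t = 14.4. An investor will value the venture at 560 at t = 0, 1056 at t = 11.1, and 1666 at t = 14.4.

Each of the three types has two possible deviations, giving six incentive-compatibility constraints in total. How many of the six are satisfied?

4

Weak (own payoff 560): to t=11.1 gives 1056 − 186×11.1 = -1008.6 → no gain ✓; to t=14.4 gives 1666 − 186×14.4 = -1012.4 → no gain ✓.
Strong (own payoff 1666 − 49×14.4 = 960.4): to t=0 gives 560 → no gain ✓; to t=11.1 gives 1056 − 49×11.1 = 512.1 → no gain ✓.
Moderate (own payoff 1056 − 82×11.1 = 145.8): to t=0 gives 560 → profitable ✗; to t=14.4 gives 1666 − 82×14.4 = 485.2 → profitable ✗.
4 of the 6 constraints hold; not an equilibrium.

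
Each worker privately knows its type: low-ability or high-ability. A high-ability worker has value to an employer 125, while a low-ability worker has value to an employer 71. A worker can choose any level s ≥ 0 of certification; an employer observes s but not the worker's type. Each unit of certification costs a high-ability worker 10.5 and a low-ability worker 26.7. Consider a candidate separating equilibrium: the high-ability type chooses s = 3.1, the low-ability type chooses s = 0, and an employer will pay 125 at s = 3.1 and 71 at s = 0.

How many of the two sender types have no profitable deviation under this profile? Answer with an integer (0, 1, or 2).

High-ability type: signal → 125 − 10.5 × 3.1 = 92.45; deviate to 0 → 71. IC holds (92.45 ≥ 71).
Low-ability type: stay at 0 → 71; mimic → 125 − 26.7 × 3.1 = 42.23. IC holds (71 ≥ 42.23).
2 of 2 constraints hold, so this is a separating equilibrium.

2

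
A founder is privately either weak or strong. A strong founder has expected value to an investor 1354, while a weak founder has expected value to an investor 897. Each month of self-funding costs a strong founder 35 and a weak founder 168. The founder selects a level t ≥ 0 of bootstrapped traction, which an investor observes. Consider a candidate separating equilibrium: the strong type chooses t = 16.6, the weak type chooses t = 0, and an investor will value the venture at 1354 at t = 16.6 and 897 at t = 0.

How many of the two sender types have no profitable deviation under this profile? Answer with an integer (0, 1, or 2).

Weak type: stay at 0 → 897; mimic → 1354 − 168 × 16.6 = -1434.8. IC holds (897 ≥ -1434.8).
Strong type: signal → 1354 − 35 × 16.6 = 773; deviate to 0 → 897. IC fails (773 < 897).
1 of 2 constraints hold, so this profile is not an equilibrium.

1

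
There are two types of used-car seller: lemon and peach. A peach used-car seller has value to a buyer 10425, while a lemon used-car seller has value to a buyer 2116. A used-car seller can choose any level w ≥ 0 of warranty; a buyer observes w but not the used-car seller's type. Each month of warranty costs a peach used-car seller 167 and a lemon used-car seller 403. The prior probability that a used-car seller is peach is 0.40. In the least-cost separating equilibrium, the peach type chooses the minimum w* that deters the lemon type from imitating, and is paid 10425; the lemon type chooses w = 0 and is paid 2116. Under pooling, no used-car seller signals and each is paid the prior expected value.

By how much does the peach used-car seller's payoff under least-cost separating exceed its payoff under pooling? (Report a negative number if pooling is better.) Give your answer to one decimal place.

Least-cost separating signal: w* solves 2116 = 10425 − 403·w*, so w* = (10425 − 2116)/403 ≈ 20.6179.
Peach type's separating payoff: 10425 − 167 × w* = 10425 − 167 × (10425 − 2116)/403 = 10425 − 1387603/403 ≈ 6981.816.
Pooling payoff: 0.40 × 10425 + 0.60 × 2116 = 5439.6.
Difference: 6981.816 − 5439.6 = 1542.216, i.e. 1542.2 to one decimal place.
The peach type prefers to separate.

1542.2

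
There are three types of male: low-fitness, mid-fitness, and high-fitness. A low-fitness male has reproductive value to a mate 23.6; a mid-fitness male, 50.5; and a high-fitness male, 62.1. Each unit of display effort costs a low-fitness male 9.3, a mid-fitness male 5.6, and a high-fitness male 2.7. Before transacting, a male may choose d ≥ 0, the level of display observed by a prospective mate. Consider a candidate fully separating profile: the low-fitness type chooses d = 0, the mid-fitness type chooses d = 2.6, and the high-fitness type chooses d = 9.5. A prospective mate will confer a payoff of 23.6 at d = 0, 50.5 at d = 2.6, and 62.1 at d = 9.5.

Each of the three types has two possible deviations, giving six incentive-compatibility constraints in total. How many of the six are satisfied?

4

High-fitness (own payoff 62.1 − 2.7×9.5 = 36.45): to d=0 gives 23.6 → no gain ✓; to d=2.6 gives 50.5 − 2.7×2.6 = 43.48 → profitable ✗.
Mid-fitness (own payoff 50.5 − 5.6×2.6 = 35.94): to d=0 gives 23.6 → no gain ✓; to d=9.5 gives 62.1 − 5.6×9.5 = 8.9 → no gain ✓.
Low-fitness (own payoff 23.6): to d=2.6 gives 50.5 − 9.3×2.6 = 26.32 → profitable ✗; to d=9.5 gives 62.1 − 9.3×9.5 = -26.25 → no gain ✓.
4 of the 6 constraints hold; not an equilibrium.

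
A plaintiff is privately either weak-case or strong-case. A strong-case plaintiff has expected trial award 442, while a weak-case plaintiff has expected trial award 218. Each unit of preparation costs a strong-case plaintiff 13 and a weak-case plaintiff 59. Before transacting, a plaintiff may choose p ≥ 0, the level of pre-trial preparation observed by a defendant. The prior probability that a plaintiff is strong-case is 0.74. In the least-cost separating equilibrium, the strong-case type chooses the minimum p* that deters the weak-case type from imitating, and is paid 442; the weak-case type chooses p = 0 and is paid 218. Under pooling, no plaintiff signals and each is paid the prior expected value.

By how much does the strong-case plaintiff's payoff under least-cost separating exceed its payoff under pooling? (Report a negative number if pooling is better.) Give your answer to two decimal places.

8.88

Least-cost separating signal: p* solves 218 = 442 − 59·p*, so p* = (442 − 218)/59 ≈ 3.7966.
Strong-case type's separating payoff: 442 − 13 × p* = 442 − 13 × (442 − 218)/59 = 442 − 2912/59 ≈ 392.6441.
Pooling payoff: 0.74 × 442 + 0.26 × 218 = 383.76.
Difference: 392.6441 − 383.76 = 8.8841, i.e. 8.88 to two decimal places.
The strong-case type prefers to separate.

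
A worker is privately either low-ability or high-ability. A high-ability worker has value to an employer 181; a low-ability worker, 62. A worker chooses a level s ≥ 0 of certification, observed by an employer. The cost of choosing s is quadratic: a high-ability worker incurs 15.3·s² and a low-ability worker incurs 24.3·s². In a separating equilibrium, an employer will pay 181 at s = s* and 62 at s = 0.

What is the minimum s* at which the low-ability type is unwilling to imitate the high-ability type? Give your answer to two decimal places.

The low-ability type at s = 0 receives 62; imitating at s* yields 181 − 24.3·s*².
Indifference: 62 = 181 − 24.3·s*², so s*² = (181 − 62) / 24.3 ≈ 4.8971.
s* = √4.8971 ≈ 2.21.

2.21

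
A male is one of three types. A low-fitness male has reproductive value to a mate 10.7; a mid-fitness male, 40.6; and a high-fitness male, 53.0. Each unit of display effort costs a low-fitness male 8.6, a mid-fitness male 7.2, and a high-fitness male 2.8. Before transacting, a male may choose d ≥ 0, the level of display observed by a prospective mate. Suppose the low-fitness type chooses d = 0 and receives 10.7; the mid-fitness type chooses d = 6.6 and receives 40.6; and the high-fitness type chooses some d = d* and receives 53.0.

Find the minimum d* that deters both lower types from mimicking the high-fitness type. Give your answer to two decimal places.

Mid-fitness type (on-path payoff 40.6 − 7.2×6.6 = -6.92) won't mimic when -6.92 ≥ 53.0 − 7.2·d*, i.e. d* ≥ 8.32.
Low-fitness type (on-path payoff 10.7) won't mimic when 10.7 ≥ 53.0 − 8.6·d*, i.e. d* ≥ 4.92.
Both must hold, so d* = max(4.92, 8.32) = 8.32. The mid-fitness type's constraint binds.

8.32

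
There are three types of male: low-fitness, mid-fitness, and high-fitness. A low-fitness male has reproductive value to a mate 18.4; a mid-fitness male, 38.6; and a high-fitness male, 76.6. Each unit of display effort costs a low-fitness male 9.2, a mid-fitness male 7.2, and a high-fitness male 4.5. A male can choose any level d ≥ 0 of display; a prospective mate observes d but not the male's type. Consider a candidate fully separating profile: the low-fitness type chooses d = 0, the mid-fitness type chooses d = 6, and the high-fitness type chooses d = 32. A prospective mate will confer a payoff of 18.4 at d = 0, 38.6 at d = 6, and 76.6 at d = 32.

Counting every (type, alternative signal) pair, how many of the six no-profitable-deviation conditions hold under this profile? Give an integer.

3

Low-fitness (own payoff 18.4): to d=6 gives 38.6 − 9.2×6 = -16.6 → no gain ✓; to d=32 gives 76.6 − 9.2×32 = -217.8 → no gain ✓.
High-fitness (own payoff 76.6 − 4.5×32 = -67.4): to d=0 gives 18.4 → profitable ✗; to d=6 gives 38.6 − 4.5×6 = 11.6 → profitable ✗.
Mid-fitness (own payoff 38.6 − 7.2×6 = -4.6): to d=0 gives 18.4 → profitable ✗; to d=32 gives 76.6 − 7.2×32 = -153.8 → no gain ✓.
3 of the 6 constraints hold; not an equilibrium.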